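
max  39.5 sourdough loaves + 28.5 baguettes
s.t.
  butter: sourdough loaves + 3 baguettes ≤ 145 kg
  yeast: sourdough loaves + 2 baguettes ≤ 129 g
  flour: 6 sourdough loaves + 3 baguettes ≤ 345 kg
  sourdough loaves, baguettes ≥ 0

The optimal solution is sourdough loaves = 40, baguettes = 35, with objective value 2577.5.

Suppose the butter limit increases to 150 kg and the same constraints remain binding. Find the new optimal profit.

At the optimum: butter uses 145 of 145 (binding); yeast uses 110 of 129 (slack = 19); flour uses 345 of 345 (binding).
Since yeast is not tight, its dual is 0.
The binding rows give the dual system: 1·y_butter + 6·y_flour = 39.5 and 3·y_butter + 3·y_flour = 28.5.
This yields shadow prices y_butter = 3.5, y_flour = 6.
Δz = y_butter·Δb = 3.5 × (5) = 17.5, so new z* = 2577.5 + 17.5 = 2595.

2595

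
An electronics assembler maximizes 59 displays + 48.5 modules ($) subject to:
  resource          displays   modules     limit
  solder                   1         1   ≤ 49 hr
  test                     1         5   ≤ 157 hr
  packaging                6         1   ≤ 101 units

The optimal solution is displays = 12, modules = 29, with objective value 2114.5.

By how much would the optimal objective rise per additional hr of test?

8

At the optimum: solder uses 41 of 49 (slack = 8); test uses 157 of 157 (binding); packaging uses 101 of 101 (binding).
By complementary slackness, y = 0 for the non-binding constraint.
The binding rows give the dual system: 1·y_test + 6·y_packaging = 59 and 5·y_test + 1·y_packaging = 48.5.
This yields shadow prices y_test = 8, y_packaging = 8.5.
Shadow price of test = 8.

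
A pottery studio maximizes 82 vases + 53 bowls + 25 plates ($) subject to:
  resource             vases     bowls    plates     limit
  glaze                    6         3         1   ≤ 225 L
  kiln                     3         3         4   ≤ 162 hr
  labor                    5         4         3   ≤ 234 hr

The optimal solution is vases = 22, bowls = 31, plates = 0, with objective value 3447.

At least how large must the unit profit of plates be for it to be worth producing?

31

At the optimum: glaze uses 225 of 225 (binding); kiln uses 159 of 162 (slack = 3); labor uses 234 of 234 (binding).
Since kiln is not tight, its dual is 0.
Dual feasibility on the basic columns requires 6·y_glaze + 5·y_labor = 82, 3·y_glaze + 4·y_labor = 53.
This yields shadow prices y_glaze = 7, y_labor = 8.
plates enters the basis when its profit ≥ yᵀa₃ = 7·1 + 8·3 = 31.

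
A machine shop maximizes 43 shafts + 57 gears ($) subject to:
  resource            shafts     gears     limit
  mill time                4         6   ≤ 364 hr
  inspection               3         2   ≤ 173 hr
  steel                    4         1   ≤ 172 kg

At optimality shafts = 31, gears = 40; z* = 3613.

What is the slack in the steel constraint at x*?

8

steel used = 4·31 + 1·40 = 164; slack = 172 − 164 = 8.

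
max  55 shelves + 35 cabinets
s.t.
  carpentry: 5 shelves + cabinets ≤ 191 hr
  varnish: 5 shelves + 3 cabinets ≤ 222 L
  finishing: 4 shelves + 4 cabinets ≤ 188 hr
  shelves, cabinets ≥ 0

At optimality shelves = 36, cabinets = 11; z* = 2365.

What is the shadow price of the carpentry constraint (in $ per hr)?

5

At the optimum: carpentry uses 191 of 191 (binding); varnish uses 213 of 222 (slack = 9); finishing uses 188 of 188 (binding).
Since varnish is not tight, its dual is 0.
The binding rows give the dual system: 5·y_carpentry + 4·y_finishing = 55 and 1·y_carpentry + 4·y_finishing = 35.
→ y_carpentry = 5 and y_finishing = 7.5.
Shadow price of carpentry = 5.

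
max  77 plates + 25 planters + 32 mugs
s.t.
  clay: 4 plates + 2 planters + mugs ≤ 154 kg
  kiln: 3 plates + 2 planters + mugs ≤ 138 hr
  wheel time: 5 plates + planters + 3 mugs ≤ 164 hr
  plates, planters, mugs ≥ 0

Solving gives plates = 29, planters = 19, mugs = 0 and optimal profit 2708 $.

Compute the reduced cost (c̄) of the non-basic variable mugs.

At the optimum: clay uses 154 of 154 (binding); kiln uses 125 of 138 (slack = 13); wheel time uses 164 of 164 (binding).
By complementary slackness, y = 0 for the non-binding constraint.
From A_Bᵀ y = c: 4·y_clay + 5·y_wheel time = 77; 2·y_clay + 1·y_wheel time = 25.
→ y_clay = 8 and y_wheel time = 9.
Reduced cost of mugs: c₃ − yᵀa₃ = 32 − (8·1 + 9·3) = 32 − 35 = -3.

-3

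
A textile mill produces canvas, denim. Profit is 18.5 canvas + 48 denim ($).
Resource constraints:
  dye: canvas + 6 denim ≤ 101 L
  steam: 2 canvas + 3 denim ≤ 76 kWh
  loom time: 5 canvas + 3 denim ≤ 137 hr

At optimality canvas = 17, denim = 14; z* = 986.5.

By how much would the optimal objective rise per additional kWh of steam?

At the optimum: dye uses 101 of 101 (binding); steam uses 76 of 76 (binding); loom time uses 127 of 137 (slack = 10).
Since loom time is not tight, its dual is 0.
The binding rows give the dual system: 1·y_dye + 2·y_steam = 18.5 and 6·y_dye + 3·y_steam = 48.
→ y_dye = 4.5 and y_steam = 7.
Shadow price of steam = 7.

7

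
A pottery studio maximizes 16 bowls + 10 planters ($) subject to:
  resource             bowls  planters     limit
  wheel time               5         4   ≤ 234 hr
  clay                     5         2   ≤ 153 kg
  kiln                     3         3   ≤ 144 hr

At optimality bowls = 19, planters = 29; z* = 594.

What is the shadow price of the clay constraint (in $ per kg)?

2

At the optimum: wheel time uses 211 of 234 (slack = 23); clay uses 153 of 153 (binding); kiln uses 144 of 144 (binding).
Slack constraints have shadow price 0 (complementary slackness).
From A_Bᵀ y = c: 5·y_clay + 3·y_kiln = 16; 2·y_clay + 3·y_kiln = 10.
Solving: y_clay = 2, y_kiln = 2.
Shadow price of clay = 2.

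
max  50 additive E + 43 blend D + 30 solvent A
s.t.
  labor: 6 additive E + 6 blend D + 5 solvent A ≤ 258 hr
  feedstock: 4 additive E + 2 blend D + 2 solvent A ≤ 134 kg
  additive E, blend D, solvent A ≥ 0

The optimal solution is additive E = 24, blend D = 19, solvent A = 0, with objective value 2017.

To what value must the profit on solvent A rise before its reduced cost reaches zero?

37

Check each constraint at x*: labor 258/258 (tight); feedstock 134/134 (tight).
Dual feasibility on the basic columns requires 6·y_labor + 4·y_feedstock = 50, 6·y_labor + 2·y_feedstock = 43.
→ y_labor = 6 and y_feedstock = 3.5.
solvent A enters the basis when its profit ≥ yᵀa₃ = 6·5 + 3.5·2 = 37.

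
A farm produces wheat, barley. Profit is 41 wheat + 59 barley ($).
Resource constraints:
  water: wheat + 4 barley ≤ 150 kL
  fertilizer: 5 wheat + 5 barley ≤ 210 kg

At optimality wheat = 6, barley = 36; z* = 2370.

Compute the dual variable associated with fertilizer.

7

At the optimum: water uses 150 of 150 (binding); fertilizer uses 210 of 210 (binding).
The binding rows give the dual system: 1·y_water + 5·y_fertilizer = 41 and 4·y_water + 5·y_fertilizer = 59.
This yields shadow prices y_water = 6, y_fertilizer = 7.
Shadow price of fertilizer = 7.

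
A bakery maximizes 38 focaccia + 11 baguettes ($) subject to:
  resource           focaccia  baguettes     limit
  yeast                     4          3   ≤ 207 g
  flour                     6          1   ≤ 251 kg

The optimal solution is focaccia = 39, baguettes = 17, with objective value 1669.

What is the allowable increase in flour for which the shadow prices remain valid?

59.5

Binding constraints: yeast, flour. The basis is B = [[4,3],[6,1]] with det -14.
Per unit increase in flour, x* moves by d = (0.2143, -0.2857).
The basis stays optimal until baguettes reaches 0; allowable increase = 59.5 kg.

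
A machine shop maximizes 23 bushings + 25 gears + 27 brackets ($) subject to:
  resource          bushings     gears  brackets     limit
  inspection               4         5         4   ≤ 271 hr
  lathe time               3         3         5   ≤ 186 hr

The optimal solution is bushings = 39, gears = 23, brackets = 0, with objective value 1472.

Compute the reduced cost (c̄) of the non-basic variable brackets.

-6

Check each constraint at x*: inspection 271/271 (tight); lathe time 186/186 (tight).
Dual feasibility on the basic columns requires 4·y_inspection + 3·y_lathe time = 23, 5·y_inspection + 3·y_lathe time = 25.
Solving: y_inspection = 2, y_lathe time = 5.
Reduced cost of brackets: c₃ − yᵀa₃ = 27 − (2·4 + 5·5) = 27 − 33 = -6.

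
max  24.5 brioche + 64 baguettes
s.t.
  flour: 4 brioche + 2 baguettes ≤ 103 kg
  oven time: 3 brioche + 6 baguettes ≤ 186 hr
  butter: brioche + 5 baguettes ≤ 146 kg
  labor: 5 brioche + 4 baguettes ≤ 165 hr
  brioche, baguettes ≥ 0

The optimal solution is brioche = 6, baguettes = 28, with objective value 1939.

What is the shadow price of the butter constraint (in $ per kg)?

5

Check each constraint at x*: flour 80/103 (slack 23); oven time 186/186 (tight); butter 146/146 (tight); labor 142/165 (slack 23).
Slack constraints have shadow price 0 (complementary slackness).
Dual feasibility on the basic columns requires 3·y_oven time + 1·y_butter = 24.5, 6·y_oven time + 5·y_butter = 64.
→ y_oven time = 6.5 and y_butter = 5.
Shadow price of butter = 5.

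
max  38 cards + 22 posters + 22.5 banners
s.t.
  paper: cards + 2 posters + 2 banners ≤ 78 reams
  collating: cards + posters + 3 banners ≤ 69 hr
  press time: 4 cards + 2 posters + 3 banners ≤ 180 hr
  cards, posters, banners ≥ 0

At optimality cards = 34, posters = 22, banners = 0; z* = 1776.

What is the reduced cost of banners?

-8.5

At the optimum: paper uses 78 of 78 (binding); collating uses 56 of 69 (slack = 13); press time uses 180 of 180 (binding).
Since collating is not tight, its dual is 0.
From A_Bᵀ y = c: 1·y_paper + 4·y_press time = 38; 2·y_paper + 2·y_press time = 22.
→ y_paper = 2 and y_press time = 9.
Reduced cost of banners: c₃ − yᵀa₃ = 22.5 − (2·2 + 9·3) = 22.5 − 31 = -8.5.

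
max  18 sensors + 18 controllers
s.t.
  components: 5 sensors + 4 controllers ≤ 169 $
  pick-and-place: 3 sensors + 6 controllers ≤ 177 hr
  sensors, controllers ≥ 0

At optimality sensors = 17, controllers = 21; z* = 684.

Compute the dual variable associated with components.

3

At the optimum: components uses 169 of 169 (binding); pick-and-place uses 177 of 177 (binding).
From A_Bᵀ y = c: 5·y_components + 3·y_pick-and-place = 18; 4·y_components + 6·y_pick-and-place = 18.
→ y_components = 3 and y_pick-and-place = 1.
Shadow price of components = 3.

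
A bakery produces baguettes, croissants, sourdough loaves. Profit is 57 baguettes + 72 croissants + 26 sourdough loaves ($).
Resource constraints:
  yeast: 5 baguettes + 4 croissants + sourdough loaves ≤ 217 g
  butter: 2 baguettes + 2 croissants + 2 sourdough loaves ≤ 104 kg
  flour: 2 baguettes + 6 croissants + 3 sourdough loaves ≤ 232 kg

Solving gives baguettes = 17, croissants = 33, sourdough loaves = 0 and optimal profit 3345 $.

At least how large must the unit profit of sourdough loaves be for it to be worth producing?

27

Binding: yeast and flour. Non-binding: butter (4 unused).
Since butter is not tight, its dual is 0.
From A_Bᵀ y = c: 5·y_yeast + 2·y_flour = 57; 4·y_yeast + 6·y_flour = 72.
Solving: y_yeast = 9, y_flour = 6.
sourdough loaves enters the basis when its profit ≥ yᵀa₃ = 9·1 + 6·3 = 27.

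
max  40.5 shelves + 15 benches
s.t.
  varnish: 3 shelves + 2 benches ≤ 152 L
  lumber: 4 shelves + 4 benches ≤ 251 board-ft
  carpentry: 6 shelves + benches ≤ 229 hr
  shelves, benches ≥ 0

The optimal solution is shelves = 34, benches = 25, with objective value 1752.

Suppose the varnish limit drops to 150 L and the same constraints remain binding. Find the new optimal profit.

1741

Check each constraint at x*: varnish 152/152 (tight); lumber 236/251 (slack 15); carpentry 229/229 (tight).
By complementary slackness, y = 0 for the non-binding constraint.
Dual feasibility on the basic columns requires 3·y_varnish + 6·y_carpentry = 40.5, 2·y_varnish + 1·y_carpentry = 15.
Solving: y_varnish = 5.5, y_carpentry = 4.
Δz = y_varnish·Δb = 5.5 × (-2) = -11, so new z* = 1752 − 11 = 1741.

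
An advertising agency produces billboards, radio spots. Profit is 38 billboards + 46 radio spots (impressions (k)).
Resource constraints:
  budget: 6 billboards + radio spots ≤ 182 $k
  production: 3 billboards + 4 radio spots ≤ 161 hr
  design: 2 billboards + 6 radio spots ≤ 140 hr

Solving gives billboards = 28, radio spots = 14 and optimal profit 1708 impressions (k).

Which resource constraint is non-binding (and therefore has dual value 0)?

budget: 182/182 (binding)
production: 140/161 (slack 21)
design: 140/140 (binding)
By complementary slackness, a constraint with positive slack has shadow price 0 → production.

production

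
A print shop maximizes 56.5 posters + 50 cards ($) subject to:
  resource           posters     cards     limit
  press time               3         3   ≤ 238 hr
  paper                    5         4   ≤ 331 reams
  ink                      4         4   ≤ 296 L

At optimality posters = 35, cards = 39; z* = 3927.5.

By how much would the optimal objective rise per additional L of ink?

Binding: paper and ink. Non-binding: press time (16 unused).
Since press time is not tight, its dual is 0.
The binding rows give the dual system: 5·y_paper + 4·y_ink = 56.5 and 4·y_paper + 4·y_ink = 50.
Solving: y_paper = 6.5, y_ink = 6.
Shadow price of ink = 6.

6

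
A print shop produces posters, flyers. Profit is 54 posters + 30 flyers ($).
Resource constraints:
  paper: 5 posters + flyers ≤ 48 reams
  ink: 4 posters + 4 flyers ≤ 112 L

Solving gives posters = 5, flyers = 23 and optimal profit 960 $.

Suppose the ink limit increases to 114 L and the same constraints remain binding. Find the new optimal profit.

Check each constraint at x*: paper 48/48 (tight); ink 112/112 (tight).
Dual feasibility on the basic columns requires 5·y_paper + 4·y_ink = 54, 1·y_paper + 4·y_ink = 30.
This yields shadow prices y_paper = 6, y_ink = 6.
Δz = y_ink·Δb = 6 × (2) = 12, so new z* = 960 + 12 = 972.

972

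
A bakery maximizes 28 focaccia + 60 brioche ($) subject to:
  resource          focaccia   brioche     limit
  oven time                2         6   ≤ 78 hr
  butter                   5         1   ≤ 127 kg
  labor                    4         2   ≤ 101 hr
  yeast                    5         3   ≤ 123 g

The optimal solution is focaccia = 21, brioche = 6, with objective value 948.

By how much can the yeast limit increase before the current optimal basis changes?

6

Binding constraints: oven time, yeast. The basis is B = [[2,6],[5,3]] with det -24.
Per unit increase in yeast, x* moves by d = (0.25, -0.0833).
The basis stays optimal until labor becomes binding; allowable increase = 6 g.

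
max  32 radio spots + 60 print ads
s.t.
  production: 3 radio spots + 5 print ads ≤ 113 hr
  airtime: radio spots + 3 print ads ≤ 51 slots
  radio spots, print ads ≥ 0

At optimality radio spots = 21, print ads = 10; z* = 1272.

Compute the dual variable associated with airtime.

5

At the optimum: production uses 113 of 113 (binding); airtime uses 51 of 51 (binding).
From A_Bᵀ y = c: 3·y_production + 1·y_airtime = 32; 5·y_production + 3·y_airtime = 60.
→ y_production = 9 and y_airtime = 5.
Shadow price of airtime = 5.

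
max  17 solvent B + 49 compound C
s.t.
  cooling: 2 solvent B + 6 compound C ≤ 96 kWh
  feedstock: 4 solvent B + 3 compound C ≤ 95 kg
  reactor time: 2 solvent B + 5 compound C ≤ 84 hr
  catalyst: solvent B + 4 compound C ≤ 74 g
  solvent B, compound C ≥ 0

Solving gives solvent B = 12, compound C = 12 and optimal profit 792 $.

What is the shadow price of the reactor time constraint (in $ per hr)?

2

Binding: cooling and reactor time. Non-binding: feedstock (11 unused), catalyst (14 unused).
Since feedstock, catalyst are not tight, their duals are 0.
The binding rows give the dual system: 2·y_cooling + 2·y_reactor time = 17 and 6·y_cooling + 5·y_reactor time = 49.
This yields shadow prices y_cooling = 6.5, y_reactor time = 2.
Shadow price of reactor time = 2.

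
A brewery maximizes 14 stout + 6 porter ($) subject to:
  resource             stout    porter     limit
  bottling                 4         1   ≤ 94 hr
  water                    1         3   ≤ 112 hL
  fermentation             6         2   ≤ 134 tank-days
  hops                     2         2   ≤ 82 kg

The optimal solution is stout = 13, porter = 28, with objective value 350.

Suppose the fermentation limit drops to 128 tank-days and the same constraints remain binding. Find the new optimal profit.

Check each constraint at x*: bottling 80/94 (slack 14); water 97/112 (slack 15); fermentation 134/134 (tight); hops 82/82 (tight).
Slack constraints have shadow price 0 (complementary slackness).
The binding rows give the dual system: 6·y_fermentation + 2·y_hops = 14 and 2·y_fermentation + 2·y_hops = 6.
→ y_fermentation = 2 and y_hops = 1.
Δz = y_fermentation·Δb = 2 × (-6) = -12, so new z* = 350 − 12 = 338.

338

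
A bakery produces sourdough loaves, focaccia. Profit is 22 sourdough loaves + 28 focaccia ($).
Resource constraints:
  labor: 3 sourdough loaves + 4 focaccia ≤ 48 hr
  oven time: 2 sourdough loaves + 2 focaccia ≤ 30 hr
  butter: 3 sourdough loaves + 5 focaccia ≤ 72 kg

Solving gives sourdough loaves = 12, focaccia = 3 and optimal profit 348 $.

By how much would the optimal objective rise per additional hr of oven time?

Binding: labor and oven time. Non-binding: butter (21 unused).
Slack constraints have shadow price 0 (complementary slackness).
The binding rows give the dual system: 3·y_labor + 2·y_oven time = 22 and 4·y_labor + 2·y_oven time = 28.
This yields shadow prices y_labor = 6, y_oven time = 2.
Shadow price of oven time = 2.

2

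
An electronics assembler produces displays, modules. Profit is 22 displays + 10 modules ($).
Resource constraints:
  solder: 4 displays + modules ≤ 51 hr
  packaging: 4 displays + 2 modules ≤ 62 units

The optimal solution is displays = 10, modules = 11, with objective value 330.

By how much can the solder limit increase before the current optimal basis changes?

Binding constraints: solder, packaging. The basis is B = [[4,1],[4,2]] with det 4.
Per unit increase in solder, x* moves by d = (0.5, -1).
The basis stays optimal until modules reaches 0; allowable increase = 11 hr.

11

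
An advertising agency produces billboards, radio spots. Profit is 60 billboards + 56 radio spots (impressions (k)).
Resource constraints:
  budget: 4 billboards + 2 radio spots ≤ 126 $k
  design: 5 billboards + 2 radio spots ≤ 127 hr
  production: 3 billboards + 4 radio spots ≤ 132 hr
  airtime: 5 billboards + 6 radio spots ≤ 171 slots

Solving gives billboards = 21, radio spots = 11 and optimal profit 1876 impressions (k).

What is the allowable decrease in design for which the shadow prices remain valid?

Binding constraints: design, airtime. The basis is B = [[5,2],[5,6]] with det 20.
Per unit decrease in design, x* moves by d = (-0.3, 0.25).
The basis stays optimal until billboards reaches 0; allowable decrease = 70 hr.

70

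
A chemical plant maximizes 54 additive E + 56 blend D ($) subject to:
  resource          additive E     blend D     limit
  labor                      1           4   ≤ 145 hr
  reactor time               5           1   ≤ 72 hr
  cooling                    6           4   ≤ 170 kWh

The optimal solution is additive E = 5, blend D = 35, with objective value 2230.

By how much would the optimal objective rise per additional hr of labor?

Binding: labor and cooling. Non-binding: reactor time (12 unused).
Slack constraints have shadow price 0 (complementary slackness).
Dual feasibility on the basic columns requires 1·y_labor + 6·y_cooling = 54, 4·y_labor + 4·y_cooling = 56.
Solving: y_labor = 6, y_cooling = 8.
Shadow price of labor = 6.

6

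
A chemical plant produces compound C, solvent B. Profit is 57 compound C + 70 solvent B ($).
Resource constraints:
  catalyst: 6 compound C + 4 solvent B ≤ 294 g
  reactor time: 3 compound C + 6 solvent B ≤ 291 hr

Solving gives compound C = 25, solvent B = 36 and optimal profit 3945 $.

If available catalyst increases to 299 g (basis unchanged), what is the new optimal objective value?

Both catalyst and reactor time are binding at x*.
Dual feasibility on the basic columns requires 6·y_catalyst + 3·y_reactor time = 57, 4·y_catalyst + 6·y_reactor time = 70.
→ y_catalyst = 5.5 and y_reactor time = 8.
Δz = y_catalyst·Δb = 5.5 × (5) = 27.5, so new z* = 3945 + 27.5 = 3972.5.

3972.5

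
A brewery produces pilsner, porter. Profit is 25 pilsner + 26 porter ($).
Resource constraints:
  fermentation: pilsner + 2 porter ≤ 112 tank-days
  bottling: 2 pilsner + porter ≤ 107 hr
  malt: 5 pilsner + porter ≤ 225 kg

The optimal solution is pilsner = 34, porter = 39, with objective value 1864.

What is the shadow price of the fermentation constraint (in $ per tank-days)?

Binding: fermentation and bottling. Non-binding: malt (16 unused).
By complementary slackness, y = 0 for the non-binding constraint.
Dual feasibility on the basic columns requires 1·y_fermentation + 2·y_bottling = 25, 2·y_fermentation + 1·y_bottling = 26.
This yields shadow prices y_fermentation = 9, y_bottling = 8.
Shadow price of fermentation = 9.

9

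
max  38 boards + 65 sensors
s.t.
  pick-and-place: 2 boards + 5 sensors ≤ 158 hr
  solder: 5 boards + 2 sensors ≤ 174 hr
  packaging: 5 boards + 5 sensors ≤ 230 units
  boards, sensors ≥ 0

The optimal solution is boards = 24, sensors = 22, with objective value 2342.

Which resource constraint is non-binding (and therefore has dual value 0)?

pick-and-place: 158/158 (binding)
solder: 164/174 (slack 10)
packaging: 230/230 (binding)
By complementary slackness, a constraint with positive slack has shadow price 0 → solder.

solder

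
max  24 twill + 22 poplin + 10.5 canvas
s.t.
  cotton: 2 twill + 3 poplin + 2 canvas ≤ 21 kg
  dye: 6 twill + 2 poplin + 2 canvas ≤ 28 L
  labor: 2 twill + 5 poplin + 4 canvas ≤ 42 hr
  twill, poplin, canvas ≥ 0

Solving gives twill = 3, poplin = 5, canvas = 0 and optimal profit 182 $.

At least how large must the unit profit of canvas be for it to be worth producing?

Binding: cotton and dye. Non-binding: labor (11 unused).
Since labor is not tight, its dual is 0.
Dual feasibility on the basic columns requires 2·y_cotton + 6·y_dye = 24, 3·y_cotton + 2·y_dye = 22.
Solving: y_cotton = 6, y_dye = 2.
canvas enters the basis when its profit ≥ yᵀa₃ = 6·2 + 2·2 = 16.

16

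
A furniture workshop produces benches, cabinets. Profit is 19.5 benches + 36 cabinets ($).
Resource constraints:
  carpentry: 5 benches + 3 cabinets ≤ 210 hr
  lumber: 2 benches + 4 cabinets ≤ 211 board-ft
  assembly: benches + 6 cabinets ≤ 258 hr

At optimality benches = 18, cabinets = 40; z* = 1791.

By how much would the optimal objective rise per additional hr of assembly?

4.5

Check each constraint at x*: carpentry 210/210 (tight); lumber 196/211 (slack 15); assembly 258/258 (tight).
Since lumber is not tight, its dual is 0.
Dual feasibility on the basic columns requires 5·y_carpentry + 1·y_assembly = 19.5, 3·y_carpentry + 6·y_assembly = 36.
→ y_carpentry = 3 and y_assembly = 4.5.
Shadow price of assembly = 4.5.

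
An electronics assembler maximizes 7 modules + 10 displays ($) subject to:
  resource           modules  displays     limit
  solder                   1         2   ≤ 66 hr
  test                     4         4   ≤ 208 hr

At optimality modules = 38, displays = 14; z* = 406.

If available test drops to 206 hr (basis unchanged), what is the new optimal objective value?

404

Both solder and test are binding at x*.
The binding rows give the dual system: 1·y_solder + 4·y_test = 7 and 2·y_solder + 4·y_test = 10.
→ y_solder = 3 and y_test = 1.
Δz = y_test·Δb = 1 × (-2) = -2, so new z* = 406 − 2 = 404.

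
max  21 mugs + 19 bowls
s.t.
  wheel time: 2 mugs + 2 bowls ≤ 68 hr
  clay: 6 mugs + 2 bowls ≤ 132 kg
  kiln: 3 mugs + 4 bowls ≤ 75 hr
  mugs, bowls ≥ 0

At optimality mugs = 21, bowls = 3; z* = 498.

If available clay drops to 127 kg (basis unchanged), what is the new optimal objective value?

Binding: clay and kiln. Non-binding: wheel time (20 unused).
Since wheel time is not tight, its dual is 0.
The binding rows give the dual system: 6·y_clay + 3·y_kiln = 21 and 2·y_clay + 4·y_kiln = 19.
This yields shadow prices y_clay = 1.5, y_kiln = 4.
Δz = y_clay·Δb = 1.5 × (-5) = -7.5, so new z* = 498 − 7.5 = 490.5.

490.5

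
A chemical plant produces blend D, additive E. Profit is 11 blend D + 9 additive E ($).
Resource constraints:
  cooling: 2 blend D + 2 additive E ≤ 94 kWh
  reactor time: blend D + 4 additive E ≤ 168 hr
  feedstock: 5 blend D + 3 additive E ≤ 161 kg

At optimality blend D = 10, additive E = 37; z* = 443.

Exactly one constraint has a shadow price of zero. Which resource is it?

cooling: 94/94 (binding)
reactor time: 158/168 (slack 10)
feedstock: 161/161 (binding)
By complementary slackness, a constraint with positive slack has shadow price 0 → reactor time.

reactor time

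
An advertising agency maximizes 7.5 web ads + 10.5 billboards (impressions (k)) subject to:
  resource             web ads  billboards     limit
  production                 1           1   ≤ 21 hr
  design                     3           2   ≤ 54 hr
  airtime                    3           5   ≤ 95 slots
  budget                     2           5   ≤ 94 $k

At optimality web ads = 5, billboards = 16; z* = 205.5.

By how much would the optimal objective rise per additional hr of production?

3

At the optimum: production uses 21 of 21 (binding); design uses 47 of 54 (slack = 7); airtime uses 95 of 95 (binding); budget uses 90 of 94 (slack = 4).
Slack constraints have shadow price 0 (complementary slackness).
From A_Bᵀ y = c: 1·y_production + 3·y_airtime = 7.5; 1·y_production + 5·y_airtime = 10.5.
This yields shadow prices y_production = 3, y_airtime = 1.5.
Shadow price of production = 3.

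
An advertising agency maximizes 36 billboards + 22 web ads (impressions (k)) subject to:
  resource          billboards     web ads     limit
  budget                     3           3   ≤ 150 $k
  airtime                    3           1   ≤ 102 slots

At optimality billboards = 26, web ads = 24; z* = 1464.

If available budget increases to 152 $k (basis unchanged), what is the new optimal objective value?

1474

At the optimum: budget uses 150 of 150 (binding); airtime uses 102 of 102 (binding).
Dual feasibility on the basic columns requires 3·y_budget + 3·y_airtime = 36, 3·y_budget + 1·y_airtime = 22.
This yields shadow prices y_budget = 5, y_airtime = 7.
Δz = y_budget·Δb = 5 × (2) = 10, so new z* = 1464 + 10 = 1474.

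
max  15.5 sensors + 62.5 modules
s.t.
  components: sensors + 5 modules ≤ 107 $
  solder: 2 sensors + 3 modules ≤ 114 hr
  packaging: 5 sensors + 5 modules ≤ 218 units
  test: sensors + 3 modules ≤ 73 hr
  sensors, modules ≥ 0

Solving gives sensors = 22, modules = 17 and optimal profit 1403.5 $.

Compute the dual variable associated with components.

At the optimum: components uses 107 of 107 (binding); solder uses 95 of 114 (slack = 19); packaging uses 195 of 218 (slack = 23); test uses 73 of 73 (binding).
Slack constraints have shadow price 0 (complementary slackness).
Dual feasibility on the basic columns requires 1·y_components + 1·y_test = 15.5, 5·y_components + 3·y_test = 62.5.
Solving: y_components = 8, y_test = 7.5.
Shadow price of components = 8.

8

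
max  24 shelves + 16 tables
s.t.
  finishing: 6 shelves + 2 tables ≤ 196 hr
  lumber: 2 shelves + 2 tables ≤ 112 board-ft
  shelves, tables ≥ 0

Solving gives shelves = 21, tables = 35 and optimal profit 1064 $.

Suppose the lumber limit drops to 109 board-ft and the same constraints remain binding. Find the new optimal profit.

1046

At the optimum: finishing uses 196 of 196 (binding); lumber uses 112 of 112 (binding).
Dual feasibility on the basic columns requires 6·y_finishing + 2·y_lumber = 24, 2·y_finishing + 2·y_lumber = 16.
This yields shadow prices y_finishing = 2, y_lumber = 6.
Δz = y_lumber·Δb = 6 × (-3) = -18, so new z* = 1064 − 18 = 1046.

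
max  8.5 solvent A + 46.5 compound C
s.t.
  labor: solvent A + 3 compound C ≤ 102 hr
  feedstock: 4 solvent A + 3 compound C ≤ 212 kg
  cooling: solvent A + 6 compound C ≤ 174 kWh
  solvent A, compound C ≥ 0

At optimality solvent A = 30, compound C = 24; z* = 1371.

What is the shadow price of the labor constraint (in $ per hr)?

Check each constraint at x*: labor 102/102 (tight); feedstock 192/212 (slack 20); cooling 174/174 (tight).
Slack constraints have shadow price 0 (complementary slackness).
From A_Bᵀ y = c: 1·y_labor + 1·y_cooling = 8.5; 3·y_labor + 6·y_cooling = 46.5.
Solving: y_labor = 1.5, y_cooling = 7.
Shadow price of labor = 1.5.

1.5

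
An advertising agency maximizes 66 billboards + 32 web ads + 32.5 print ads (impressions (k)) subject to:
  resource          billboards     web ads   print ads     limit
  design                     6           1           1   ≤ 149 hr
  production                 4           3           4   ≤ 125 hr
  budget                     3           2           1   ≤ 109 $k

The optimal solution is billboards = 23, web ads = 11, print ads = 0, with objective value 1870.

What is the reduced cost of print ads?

Check each constraint at x*: design 149/149 (tight); production 125/125 (tight); budget 91/109 (slack 18).
Slack constraints have shadow price 0 (complementary slackness).
The binding rows give the dual system: 6·y_design + 4·y_production = 66 and 1·y_design + 3·y_production = 32.
This yields shadow prices y_design = 5, y_production = 9.
Reduced cost of print ads: c₃ − yᵀa₃ = 32.5 − (5·1 + 9·4) = 32.5 − 41 = -8.5.

-8.5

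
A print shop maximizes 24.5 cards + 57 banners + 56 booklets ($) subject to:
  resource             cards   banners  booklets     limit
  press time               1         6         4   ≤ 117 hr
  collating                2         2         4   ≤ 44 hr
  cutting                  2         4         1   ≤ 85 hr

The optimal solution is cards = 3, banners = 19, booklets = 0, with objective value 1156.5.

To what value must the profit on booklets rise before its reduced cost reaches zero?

62

Check each constraint at x*: press time 117/117 (tight); collating 44/44 (tight); cutting 82/85 (slack 3).
Since cutting is not tight, its dual is 0.
The binding rows give the dual system: 1·y_press time + 2·y_collating = 24.5 and 6·y_press time + 2·y_collating = 57.
Solving: y_press time = 6.5, y_collating = 9.
booklets enters the basis when its profit ≥ yᵀa₃ = 6.5·4 + 9·4 = 62.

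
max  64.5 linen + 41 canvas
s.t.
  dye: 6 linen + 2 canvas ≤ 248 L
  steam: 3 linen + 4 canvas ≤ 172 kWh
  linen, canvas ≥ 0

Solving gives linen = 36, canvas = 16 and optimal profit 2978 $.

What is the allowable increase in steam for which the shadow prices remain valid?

Binding constraints: dye, steam. The basis is B = [[6,2],[3,4]] with det 18.
Per unit increase in steam, x* moves by d = (-0.1111, 0.3333).
The basis stays optimal until linen reaches 0; allowable increase = 324 kWh.

324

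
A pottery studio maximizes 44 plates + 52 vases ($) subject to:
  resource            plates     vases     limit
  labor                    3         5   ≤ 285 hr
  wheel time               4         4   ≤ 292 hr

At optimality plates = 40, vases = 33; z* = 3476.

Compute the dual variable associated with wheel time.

At the optimum: labor uses 285 of 285 (binding); wheel time uses 292 of 292 (binding).
From A_Bᵀ y = c: 3·y_labor + 4·y_wheel time = 44; 5·y_labor + 4·y_wheel time = 52.
This yields shadow prices y_labor = 4, y_wheel time = 8.
Shadow price of wheel time = 8.

8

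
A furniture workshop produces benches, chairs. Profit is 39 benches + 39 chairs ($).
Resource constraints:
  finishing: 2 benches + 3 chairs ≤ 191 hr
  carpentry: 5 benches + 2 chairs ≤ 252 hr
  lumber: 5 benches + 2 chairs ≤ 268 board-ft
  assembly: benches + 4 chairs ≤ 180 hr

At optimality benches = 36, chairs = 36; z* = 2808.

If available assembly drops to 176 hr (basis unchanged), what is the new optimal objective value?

2782

Check each constraint at x*: finishing 180/191 (slack 11); carpentry 252/252 (tight); lumber 252/268 (slack 16); assembly 180/180 (tight).
By complementary slackness, y = 0 for the non-binding constraints.
Dual feasibility on the basic columns requires 5·y_carpentry + 1·y_assembly = 39, 2·y_carpentry + 4·y_assembly = 39.
→ y_carpentry = 6.5 and y_assembly = 6.5.
Δz = y_assembly·Δb = 6.5 × (-4) = -26, so new z* = 2808 − 26 = 2782.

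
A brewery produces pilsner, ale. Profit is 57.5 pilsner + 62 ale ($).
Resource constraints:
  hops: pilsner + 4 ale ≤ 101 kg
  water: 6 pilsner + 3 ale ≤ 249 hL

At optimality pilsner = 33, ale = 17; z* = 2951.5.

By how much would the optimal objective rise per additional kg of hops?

9.5

Check each constraint at x*: hops 101/101 (tight); water 249/249 (tight).
From A_Bᵀ y = c: 1·y_hops + 6·y_water = 57.5; 4·y_hops + 3·y_water = 62.
→ y_hops = 9.5 and y_water = 8.
Shadow price of hops = 9.5.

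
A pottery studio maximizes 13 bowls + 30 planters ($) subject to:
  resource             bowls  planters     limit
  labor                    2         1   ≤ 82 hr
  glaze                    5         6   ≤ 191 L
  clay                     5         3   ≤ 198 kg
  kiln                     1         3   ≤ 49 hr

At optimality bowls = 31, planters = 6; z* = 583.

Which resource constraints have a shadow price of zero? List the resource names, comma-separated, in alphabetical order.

clay, labor

labor: 68/82 (slack 14)
glaze: 191/191 (binding)
clay: 173/198 (slack 25)
kiln: 49/49 (binding)
By complementary slackness, a constraint with positive slack has shadow price 0 → clay, labor.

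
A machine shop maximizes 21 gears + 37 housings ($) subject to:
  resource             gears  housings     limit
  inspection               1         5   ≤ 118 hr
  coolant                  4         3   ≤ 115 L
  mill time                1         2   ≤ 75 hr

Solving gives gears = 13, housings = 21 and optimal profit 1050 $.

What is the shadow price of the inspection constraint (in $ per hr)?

Check each constraint at x*: inspection 118/118 (tight); coolant 115/115 (tight); mill time 55/75 (slack 20).
By complementary slackness, y = 0 for the non-binding constraint.
The binding rows give the dual system: 1·y_inspection + 4·y_coolant = 21 and 5·y_inspection + 3·y_coolant = 37.
This yields shadow prices y_inspection = 5, y_coolant = 4.
Shadow price of inspection = 5.

5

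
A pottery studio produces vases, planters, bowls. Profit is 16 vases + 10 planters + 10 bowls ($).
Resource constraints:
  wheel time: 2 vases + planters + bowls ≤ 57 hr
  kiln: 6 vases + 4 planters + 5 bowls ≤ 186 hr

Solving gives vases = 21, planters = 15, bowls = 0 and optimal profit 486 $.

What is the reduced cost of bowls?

Check each constraint at x*: wheel time 57/57 (tight); kiln 186/186 (tight).
The binding rows give the dual system: 2·y_wheel time + 6·y_kiln = 16 and 1·y_wheel time + 4·y_kiln = 10.
→ y_wheel time = 2 and y_kiln = 2.
Reduced cost of bowls: c₃ − yᵀa₃ = 10 − (2·1 + 2·5) = 10 − 12 = -2.

-2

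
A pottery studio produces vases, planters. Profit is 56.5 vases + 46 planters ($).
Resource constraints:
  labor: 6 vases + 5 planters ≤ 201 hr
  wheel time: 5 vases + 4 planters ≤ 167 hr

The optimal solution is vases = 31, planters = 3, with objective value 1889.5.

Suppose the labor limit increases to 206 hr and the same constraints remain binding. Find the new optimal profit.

Check each constraint at x*: labor 201/201 (tight); wheel time 167/167 (tight).
Dual feasibility on the basic columns requires 6·y_labor + 5·y_wheel time = 56.5, 5·y_labor + 4·y_wheel time = 46.
Solving: y_labor = 4, y_wheel time = 6.5.
Δz = y_labor·Δb = 4 × (5) = 20, so new z* = 1889.5 + 20 = 1909.5.

1909.5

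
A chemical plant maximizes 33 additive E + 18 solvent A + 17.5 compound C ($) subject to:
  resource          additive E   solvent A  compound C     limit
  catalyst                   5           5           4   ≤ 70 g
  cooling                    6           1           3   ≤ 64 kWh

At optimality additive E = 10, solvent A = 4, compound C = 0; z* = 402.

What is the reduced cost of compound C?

Both catalyst and cooling are binding at x*.
Dual feasibility on the basic columns requires 5·y_catalyst + 6·y_cooling = 33, 5·y_catalyst + 1·y_cooling = 18.
→ y_catalyst = 3 and y_cooling = 3.
Reduced cost of compound C: c₃ − yᵀa₃ = 17.5 − (3·4 + 3·3) = 17.5 − 21 = -3.5.

-3.5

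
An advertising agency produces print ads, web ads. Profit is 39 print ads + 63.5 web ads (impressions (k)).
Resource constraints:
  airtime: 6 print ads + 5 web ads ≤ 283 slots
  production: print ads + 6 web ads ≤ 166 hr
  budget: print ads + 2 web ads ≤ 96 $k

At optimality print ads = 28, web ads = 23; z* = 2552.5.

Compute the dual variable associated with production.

6

At the optimum: airtime uses 283 of 283 (binding); production uses 166 of 166 (binding); budget uses 74 of 96 (slack = 22).
Since budget is not tight, its dual is 0.
Dual feasibility on the basic columns requires 6·y_airtime + 1·y_production = 39, 5·y_airtime + 6·y_production = 63.5.
This yields shadow prices y_airtime = 5.5, y_production = 6.
Shadow price of production = 6.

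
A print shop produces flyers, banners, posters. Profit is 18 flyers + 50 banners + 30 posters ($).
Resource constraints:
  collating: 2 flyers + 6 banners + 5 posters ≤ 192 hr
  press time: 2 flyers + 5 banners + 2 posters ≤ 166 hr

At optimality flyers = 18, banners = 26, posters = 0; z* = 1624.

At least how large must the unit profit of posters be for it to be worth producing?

Both collating and press time are binding at x*.
Dual feasibility on the basic columns requires 2·y_collating + 2·y_press time = 18, 6·y_collating + 5·y_press time = 50.
→ y_collating = 5 and y_press time = 4.
posters enters the basis when its profit ≥ yᵀa₃ = 5·5 + 4·2 = 33.

33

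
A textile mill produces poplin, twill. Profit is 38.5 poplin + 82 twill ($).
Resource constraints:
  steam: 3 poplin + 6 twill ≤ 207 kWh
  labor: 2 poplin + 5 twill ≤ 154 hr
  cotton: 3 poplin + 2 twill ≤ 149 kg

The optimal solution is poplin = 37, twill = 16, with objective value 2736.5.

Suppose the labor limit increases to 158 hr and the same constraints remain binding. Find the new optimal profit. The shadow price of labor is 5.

Δb = 4, so new z* = 2736.5 + (5)·(4) = 2736.5 + 20 = 2756.5.

2756.5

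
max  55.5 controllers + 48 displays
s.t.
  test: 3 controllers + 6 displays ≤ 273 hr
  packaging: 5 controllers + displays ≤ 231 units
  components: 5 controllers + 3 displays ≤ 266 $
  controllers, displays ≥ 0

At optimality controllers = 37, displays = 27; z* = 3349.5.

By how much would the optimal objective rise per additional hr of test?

3.5

At the optimum: test uses 273 of 273 (binding); packaging uses 212 of 231 (slack = 19); components uses 266 of 266 (binding).
Since packaging is not tight, its dual is 0.
The binding rows give the dual system: 3·y_test + 5·y_components = 55.5 and 6·y_test + 3·y_components = 48.
This yields shadow prices y_test = 3.5, y_components = 9.
Shadow price of test = 3.5.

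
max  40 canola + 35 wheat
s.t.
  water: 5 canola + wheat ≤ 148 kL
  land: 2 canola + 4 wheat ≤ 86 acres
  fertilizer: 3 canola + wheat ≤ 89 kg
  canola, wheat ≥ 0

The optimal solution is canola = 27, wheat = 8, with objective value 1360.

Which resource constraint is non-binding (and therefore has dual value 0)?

water: 143/148 (slack 5)
land: 86/86 (binding)
fertilizer: 89/89 (binding)
By complementary slackness, a constraint with positive slack has shadow price 0 → water.

water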